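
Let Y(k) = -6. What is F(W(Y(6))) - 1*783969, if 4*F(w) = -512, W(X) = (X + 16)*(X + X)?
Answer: -784097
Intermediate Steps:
W(X) = 2*X*(16 + X) (W(X) = (16 + X)*(2*X) = 2*X*(16 + X))
F(w) = -128 (F(w) = (1/4)*(-512) = -128)
F(W(Y(6))) - 1*783969 = -128 - 1*783969 = -128 - 783969 = -784097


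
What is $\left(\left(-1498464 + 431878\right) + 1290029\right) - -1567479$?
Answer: $1790922$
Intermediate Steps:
$\left(\left(-1498464 + 431878\right) + 1290029\right) - -1567479 = \left(-1066586 + 1290029\right) + 1567479 = 223443 + 1567479 = 1790922$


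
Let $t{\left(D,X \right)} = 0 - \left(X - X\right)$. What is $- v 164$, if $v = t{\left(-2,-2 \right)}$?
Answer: $0$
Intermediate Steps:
$t{\left(D,X \right)} = 0$ ($t{\left(D,X \right)} = 0 - 0 = 0 + 0 = 0$)
$v = 0$
$- v 164 = - 0 \cdot 164 = \left(-1\right) 0 = 0$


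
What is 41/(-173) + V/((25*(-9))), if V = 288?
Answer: -6561/4325 ≈ -1.5170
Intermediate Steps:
41/(-173) + V/((25*(-9))) = 41/(-173) + 288/((25*(-9))) = 41*(-1/173) + 288/(-225) = -41/173 + 288*(-1/225) = -41/173 - 32/25 = -6561/4325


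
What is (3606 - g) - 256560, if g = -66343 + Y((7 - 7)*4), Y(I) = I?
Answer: -186611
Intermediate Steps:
g = -66343 (g = -66343 + (7 - 7)*4 = -66343 + 0*4 = -66343 + 0 = -66343)
(3606 - g) - 256560 = (3606 - 1*(-66343)) - 256560 = (3606 + 66343) - 256560 = 69949 - 256560 = -186611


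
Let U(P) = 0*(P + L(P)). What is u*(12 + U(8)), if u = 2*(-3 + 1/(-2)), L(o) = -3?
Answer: -84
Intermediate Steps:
u = -7 (u = 2*(-3 + 1*(-½)) = 2*(-3 - ½) = 2*(-7/2) = -7)
U(P) = 0 (U(P) = 0*(P - 3) = 0*(-3 + P) = 0)
u*(12 + U(8)) = -7*(12 + 0) = -7*12 = -84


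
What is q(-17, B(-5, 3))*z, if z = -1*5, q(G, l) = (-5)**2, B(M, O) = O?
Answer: -125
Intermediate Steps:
q(G, l) = 25
z = -5
q(-17, B(-5, 3))*z = 25*(-5) = -125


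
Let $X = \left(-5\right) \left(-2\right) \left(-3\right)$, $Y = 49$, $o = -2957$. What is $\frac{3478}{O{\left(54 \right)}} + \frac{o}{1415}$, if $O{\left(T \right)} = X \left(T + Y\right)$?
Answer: $- \frac{281170}{87447} \approx -3.2153$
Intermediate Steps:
$X = -30$ ($X = 10 \left(-3\right) = -30$)
$O{\left(T \right)} = -1470 - 30 T$ ($O{\left(T \right)} = - 30 \left(T + 49\right) = - 30 \left(49 + T\right) = -1470 - 30 T$)
$\frac{3478}{O{\left(54 \right)}} + \frac{o}{1415} = \frac{3478}{-1470 - 1620} - \frac{2957}{1415} = \frac{3478}{-3090} - \frac{2957}{1415} = 3478 \left(- \frac{1}{3090}\right) - \frac{2957}{1415} = - \frac{1739}{1545} - \frac{2957}{1415} = - \frac{281170}{87447}$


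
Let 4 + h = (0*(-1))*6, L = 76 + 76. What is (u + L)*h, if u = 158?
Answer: -1240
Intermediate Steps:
L = 152
h = -4 (h = -4 + (0*(-1))*6 = -4 + 0*6 = -4 + 0 = -4)
(u + L)*h = (158 + 152)*(-4) = 310*(-4) = -1240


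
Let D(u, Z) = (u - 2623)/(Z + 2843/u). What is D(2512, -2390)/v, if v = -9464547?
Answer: -92944/18931734608613 ≈ -4.9094e-9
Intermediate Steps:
D(u, Z) = (-2623 + u)/(Z + 2843/u)
D(2512, -2390)/v = (2512*(-2623 + 2512)/(2843 - 2390*2512))/(-9464547) = (2512*(-111)/(2843 - 6003680))*(-1/9464547) = (2512*(-111)/(-6000837))*(-1/9464547) = (2512*(-1/6000837)*(-111))*(-1/9464547) = (92944/2000279)*(-1/9464547) = -92944/18931734608613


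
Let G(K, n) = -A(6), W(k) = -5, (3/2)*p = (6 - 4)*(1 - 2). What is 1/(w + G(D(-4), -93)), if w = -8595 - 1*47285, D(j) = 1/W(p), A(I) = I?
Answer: -1/55886 ≈ -1.7894e-5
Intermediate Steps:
p = -4/3 (p = 2*((6 - 4)*(1 - 2))/3 = 2*(2*(-1))/3 = (2/3)*(-2) = -4/3 ≈ -1.3333)
D(j) = -1/5 (D(j) = 1/(-5) = -1/5)
G(K, n) = -6 (G(K, n) = -1*6 = -6)
w = -55880 (w = -8595 - 47285 = -55880)
1/(w + G(D(-4), -93)) = 1/(-55880 - 6) = 1/(-55886) = -1/55886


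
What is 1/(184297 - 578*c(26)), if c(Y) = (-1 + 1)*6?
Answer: 1/184297 ≈ 5.4260e-6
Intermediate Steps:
c(Y) = 0 (c(Y) = 0*6 = 0)
1/(184297 - 578*c(26)) = 1/(184297 - 578*0) = 1/(184297 + 0) = 1/184297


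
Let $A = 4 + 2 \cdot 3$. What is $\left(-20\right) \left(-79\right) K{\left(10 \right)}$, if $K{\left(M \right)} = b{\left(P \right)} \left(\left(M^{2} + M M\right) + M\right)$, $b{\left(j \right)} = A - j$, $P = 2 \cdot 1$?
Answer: $2654400$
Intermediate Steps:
$A = 10$ ($A = 4 + 6 = 10$)
$P = 2$
$b{\left(j \right)} = 10 - j$
$K{\left(M \right)} = 8 M + 16 M^{2}$ ($K{\left(M \right)} = \left(10 - 2\right) \left(\left(M^{2} + M M\right) + M\right) = \left(10 - 2\right) \left(\left(M^{2} + M^{2}\right) + M\right) = 8 \left(2 M^{2} + M\right) = 8 \left(M + 2 M^{2}\right) = 8 M + 16 M^{2}$)
$\left(-20\right) \left(-79\right) K{\left(10 \right)} = \left(-20\right) \left(-79\right) 8 \cdot 10 \left(1 + 2 \cdot 10\right) = 1580 \cdot 8 \cdot 10 \left(1 + 20\right) = 1580 \cdot 8 \cdot 10 \cdot 21 = 1580 \cdot 1680 = 2654400$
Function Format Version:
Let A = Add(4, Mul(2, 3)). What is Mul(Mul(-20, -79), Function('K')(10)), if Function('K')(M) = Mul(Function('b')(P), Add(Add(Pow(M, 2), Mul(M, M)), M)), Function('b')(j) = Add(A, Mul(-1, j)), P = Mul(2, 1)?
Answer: 2654400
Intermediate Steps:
A = 10 (A = Add(4, 6) = 10)
P = 2
Function('b')(j) = Add(10, Mul(-1, j))
Function('K')(M) = Add(Mul(8, M), Mul(16, Pow(M, 2))) (Function('K')(M) = Mul(Add(10, Mul(-1, 2)), Add(Add(Pow(M, 2), Mul(M, M)), M)) = Mul(Add(10, -2), Add(Add(Pow(M, 2), Pow(M, 2)), M)) = Mul(8, Add(Mul(2, Pow(M, 2)), M)) = Mul(8, Add(M, Mul(2, Pow(M, 2)))) = Add(Mul(8, M), Mul(16, Pow(M, 2))))
Mul(Mul(-20, -79), Function('K')(10)) = Mul(Mul(-20, -79), Mul(8, 10, Add(1, Mul(2, 10)))) = Mul(1580, Mul(8, 10, Add(1, 20))) = Mul(1580, Mul(8, 10, 21)) = Mul(1580, 1680) = 2654400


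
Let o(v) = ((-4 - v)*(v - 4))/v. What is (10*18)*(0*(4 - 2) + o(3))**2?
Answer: 980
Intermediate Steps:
o(v) = (-4 + v)*(-4 - v)/v (o(v) = ((-4 - v)*(-4 + v))/v = ((-4 + v)*(-4 - v))/v = (-4 + v)*(-4 - v)/v)
(10*18)*(0*(4 - 2) + o(3))**2 = (10*18)*(0*(4 - 2) + (-1*3 + 16/3))**2 = 180*(0*2 + (-3 + 16*(1/3)))**2 = 180*(0 + (-3 + 16/3))**2 = 180*(0 + 7/3)**2 = 180*(7/3)**2 = 180*(49/9) = 980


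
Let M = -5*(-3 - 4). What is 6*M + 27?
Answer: 237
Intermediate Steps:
M = 35 (M = -5*(-7) = 35)
6*M + 27 = 6*35 + 27 = 210 + 27 = 237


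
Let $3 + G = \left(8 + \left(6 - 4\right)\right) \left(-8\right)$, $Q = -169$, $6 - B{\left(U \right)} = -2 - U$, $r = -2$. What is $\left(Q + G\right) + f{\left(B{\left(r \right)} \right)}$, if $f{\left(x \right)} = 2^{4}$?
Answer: $-236$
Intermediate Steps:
$B{\left(U \right)} = 8 + U$ ($B{\left(U \right)} = 6 - \left(-2 - U\right) = 6 + \left(2 + U\right) = 8 + U$)
$f{\left(x \right)} = 16$
$G = -83$ ($G = -3 + \left(8 + \left(6 - 4\right)\right) \left(-8\right) = -3 + \left(8 + 2\right) \left(-8\right) = -3 + 10 \left(-8\right) = -3 - 80 = -83$)
$\left(Q + G\right) + f{\left(B{\left(r \right)} \right)} = \left(-169 - 83\right) + 16 = -252 + 16 = -236$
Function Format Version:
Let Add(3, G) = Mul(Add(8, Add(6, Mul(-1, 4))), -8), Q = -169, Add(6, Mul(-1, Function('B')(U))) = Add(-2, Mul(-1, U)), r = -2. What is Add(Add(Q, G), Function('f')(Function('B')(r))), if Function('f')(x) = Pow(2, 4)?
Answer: -236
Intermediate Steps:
Function('B')(U) = Add(8, U) (Function('B')(U) = Add(6, Mul(-1, Add(-2, Mul(-1, U)))) = Add(6, Add(2, U)) = Add(8, U))
Function('f')(x) = 16
G = -83 (G = Add(-3, Mul(Add(8, Add(6, Mul(-1, 4))), -8)) = Add(-3, Mul(Add(8, Add(6, -4)), -8)) = Add(-3, Mul(Add(8, 2), -8)) = Add(-3, Mul(10, -8)) = Add(-3, -80) = -83)
Add(Add(Q, G), Function('f')(Function('B')(r))) = Add(Add(-169, -83), 16) = Add(-252, 16) = -236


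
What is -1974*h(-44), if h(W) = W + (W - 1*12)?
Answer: 197400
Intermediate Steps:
h(W) = -12 + 2*W (h(W) = W + (W - 12) = W + (-12 + W) = -12 + 2*W)
-1974*h(-44) = -1974*(-12 + 2*(-44)) = -1974*(-12 - 88) = -1974*(-100) = 197400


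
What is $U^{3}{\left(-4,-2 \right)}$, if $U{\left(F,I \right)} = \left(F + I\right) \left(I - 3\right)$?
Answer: $27000$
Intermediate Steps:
$U{\left(F,I \right)} = \left(-3 + I\right) \left(F + I\right)$ ($U{\left(F,I \right)} = \left(F + I\right) \left(-3 + I\right) = \left(-3 + I\right) \left(F + I\right)$)
$U^{3}{\left(-4,-2 \right)} = \left(\left(-2\right)^{2} - -12 - -6 - -8\right)^{3} = \left(4 + 12 + 6 + 8\right)^{3} = 30^{3} = 27000$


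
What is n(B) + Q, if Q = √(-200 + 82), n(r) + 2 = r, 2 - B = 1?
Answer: -1 + I*√118 ≈ -1.0 + 10.863*I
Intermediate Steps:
B = 1 (B = 2 - 1*1 = 2 - 1 = 1)
n(r) = -2 + r
Q = I*√118 (Q = √(-118) = I*√118 ≈ 10.863*I)
n(B) + Q = (-2 + 1) + I*√118 = -1 + I*√118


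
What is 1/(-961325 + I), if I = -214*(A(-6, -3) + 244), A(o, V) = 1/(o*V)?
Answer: -9/9121976 ≈ -9.8663e-7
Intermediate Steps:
A(o, V) = 1/(V*o)
I = -470051/9 (I = -214*(1/(-3*(-6)) + 244) = -214*(-⅓*(-⅙) + 244) = -214*(1/18 + 244) = -214*4393/18 = -470051/9 ≈ -52228.)
1/(-961325 + I) = 1/(-961325 - 470051/9) = 1/(-9121976/9) = -9/9121976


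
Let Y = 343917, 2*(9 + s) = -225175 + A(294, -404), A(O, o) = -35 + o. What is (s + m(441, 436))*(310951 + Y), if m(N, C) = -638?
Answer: -74297394072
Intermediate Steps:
s = -112816 (s = -9 + (-225175 + (-35 - 404))/2 = -9 + (-225175 - 439)/2 = -9 + (½)*(-225614) = -9 - 112807 = -112816)
(s + m(441, 436))*(310951 + Y) = (-112816 - 638)*(310951 + 343917) = -113454*654868 = -74297394072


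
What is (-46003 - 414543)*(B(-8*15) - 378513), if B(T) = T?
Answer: 174377913618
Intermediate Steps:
(-46003 - 414543)*(B(-8*15) - 378513) = (-46003 - 414543)*(-8*15 - 378513) = -460546*(-120 - 378513) = -460546*(-378633) = 174377913618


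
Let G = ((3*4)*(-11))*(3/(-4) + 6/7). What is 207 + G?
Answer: 1350/7 ≈ 192.86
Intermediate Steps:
G = -99/7 (G = (12*(-11))*(3*(-1/4) + 6*(1/7)) = -132*(-3/4 + 6/7) = -132*3/28 = -99/7 ≈ -14.143)
207 + G = 207 - 99/7 = 1350/7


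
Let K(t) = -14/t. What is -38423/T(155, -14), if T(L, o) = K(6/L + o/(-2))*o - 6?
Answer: -41919493/23834 ≈ -1758.8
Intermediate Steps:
T(L, o) = -6 - 14*o/(6/L - o/2) (T(L, o) = (-14/(6/L + o/(-2)))*o - 6 = (-14/(6/L + o*(-½)))*o - 6 = (-14/(6/L - o/2))*o - 6 = -14*o/(6/L - o/2) - 6 = -6 - 14*o/(6/L - o/2))
-38423/T(155, -14) = -38423*(-12 + 155*(-14))/(2*(36 + 11*155*(-14))) = -38423*(-12 - 2170)/(2*(36 - 23870)) = -38423/(2*(-23834)/(-2182)) = -38423/(2*(-1/2182)*(-23834)) = -38423/23834/1091 = -38423*1091/23834 = -41919493/23834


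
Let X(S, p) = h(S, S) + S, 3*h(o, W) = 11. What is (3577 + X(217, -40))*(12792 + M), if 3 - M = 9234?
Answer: 13523491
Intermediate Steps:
M = -9231 (M = 3 - 1*9234 = 3 - 9234 = -9231)
h(o, W) = 11/3 (h(o, W) = (1/3)*11 = 11/3)
X(S, p) = 11/3 + S
(3577 + X(217, -40))*(12792 + M) = (3577 + (11/3 + 217))*(12792 - 9231) = (3577 + 662/3)*3561 = (11393/3)*3561 = 13523491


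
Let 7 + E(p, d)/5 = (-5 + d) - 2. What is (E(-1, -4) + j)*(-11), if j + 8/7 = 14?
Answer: 5940/7 ≈ 848.57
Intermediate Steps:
E(p, d) = -70 + 5*d (E(p, d) = -35 + 5*((-5 + d) - 2) = -35 + 5*(-7 + d) = -35 + (-35 + 5*d) = -70 + 5*d)
j = 90/7 (j = -8/7 + 14 = 90/7 ≈ 12.857)
(E(-1, -4) + j)*(-11) = ((-70 + 5*(-4)) + 90/7)*(-11) = ((-70 - 20) + 90/7)*(-11) = (-90 + 90/7)*(-11) = -540/7*(-11) = 5940/7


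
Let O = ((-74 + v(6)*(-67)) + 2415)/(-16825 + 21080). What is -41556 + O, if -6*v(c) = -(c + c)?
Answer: -176818573/4255 ≈ -41556.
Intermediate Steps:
v(c) = c/3 (v(c) = -(-1)*(c + c)/6 = -(-1)*2*c/6 = -(-1)*c/3 = c/3)
O = 2207/4255 (O = ((-74 + ((⅓)*6)*(-67)) + 2415)/(-16825 + 21080) = ((-74 + 2*(-67)) + 2415)/4255 = ((-74 - 134) + 2415)*(1/4255) = (-208 + 2415)*(1/4255) = 2207*(1/4255) = 2207/4255 ≈ 0.51868)
-41556 + O = -41556 + 2207/4255 = -176818573/4255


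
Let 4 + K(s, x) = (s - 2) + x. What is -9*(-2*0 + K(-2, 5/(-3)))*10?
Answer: 870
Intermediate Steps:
K(s, x) = -6 + s + x (K(s, x) = -4 + ((s - 2) + x) = -4 + ((-2 + s) + x) = -4 + (-2 + s + x) = -6 + s + x)
-9*(-2*0 + K(-2, 5/(-3)))*10 = -9*(-2*0 + (-6 - 2 + 5/(-3)))*10 = -9*(0 + (-6 - 2 + 5*(-1/3)))*10 = -9*(0 + (-6 - 2 - 5/3))*10 = -9*(0 - 29/3)*10 = -9*(-29/3)*10 = 87*10 = 870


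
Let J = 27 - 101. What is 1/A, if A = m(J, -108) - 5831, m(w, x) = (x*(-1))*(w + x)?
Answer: -1/25487 ≈ -3.9236e-5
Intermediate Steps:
J = -74
m(w, x) = -x*(w + x) (m(w, x) = (-x)*(w + x) = -x*(w + x))
A = -25487 (A = -1*(-108)*(-74 - 108) - 5831 = -1*(-108)*(-182) - 5831 = -19656 - 5831 = -25487)
1/A = 1/(-25487) = -1/25487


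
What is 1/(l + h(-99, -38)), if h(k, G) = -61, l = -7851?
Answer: -1/7912 ≈ -0.00012639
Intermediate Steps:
1/(l + h(-99, -38)) = 1/(-7851 - 61) = 1/(-7912) = -1/7912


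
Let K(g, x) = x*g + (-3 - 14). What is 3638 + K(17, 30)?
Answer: 4131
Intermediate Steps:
K(g, x) = -17 + g*x (K(g, x) = g*x - 17 = -17 + g*x)
3638 + K(17, 30) = 3638 + (-17 + 17*30) = 3638 + (-17 + 510) = 3638 + 493 = 4131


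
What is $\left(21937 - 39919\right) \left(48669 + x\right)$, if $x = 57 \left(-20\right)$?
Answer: $-854666478$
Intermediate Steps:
$x = -1140$
$\left(21937 - 39919\right) \left(48669 + x\right) = \left(21937 - 39919\right) \left(48669 - 1140\right) = \left(-17982\right) 47529 = -854666478$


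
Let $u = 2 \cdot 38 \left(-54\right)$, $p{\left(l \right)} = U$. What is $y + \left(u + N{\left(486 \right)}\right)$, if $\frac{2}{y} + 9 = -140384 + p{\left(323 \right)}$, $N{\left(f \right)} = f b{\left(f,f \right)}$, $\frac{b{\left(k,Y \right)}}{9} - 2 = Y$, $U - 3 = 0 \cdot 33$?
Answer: $\frac{149543989559}{70195} \approx 2.1304 \cdot 10^{6}$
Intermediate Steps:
$U = 3$ ($U = 3 + 0 \cdot 33 = 3 + 0 = 3$)
$p{\left(l \right)} = 3$
$b{\left(k,Y \right)} = 18 + 9 Y$
$u = -4104$ ($u = 76 \left(-54\right) = -4104$)
$N{\left(f \right)} = f \left(18 + 9 f\right)$
$y = - \frac{1}{70195}$ ($y = \frac{2}{-9 + \left(-140384 + 3\right)} = \frac{2}{-9 - 140381} = \frac{2}{-140390} = 2 \left(- \frac{1}{140390}\right) = - \frac{1}{70195} \approx -1.4246 \cdot 10^{-5}$)
$y + \left(u + N{\left(486 \right)}\right) = - \frac{1}{70195} - \left(4104 - 4374 \left(2 + 486\right)\right) = - \frac{1}{70195} - \left(4104 - 2134512\right) = - \frac{1}{70195} + \left(-4104 + 2134512\right) = - \frac{1}{70195} + 2130408 = \frac{149543989559}{70195}$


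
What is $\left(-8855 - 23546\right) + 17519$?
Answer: $-14882$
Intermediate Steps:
$\left(-8855 - 23546\right) + 17519 = -32401 + 17519 = -14882$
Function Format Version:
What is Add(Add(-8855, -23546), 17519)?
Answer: -14882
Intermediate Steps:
Add(Add(-8855, -23546), 17519) = Add(-32401, 17519) = -14882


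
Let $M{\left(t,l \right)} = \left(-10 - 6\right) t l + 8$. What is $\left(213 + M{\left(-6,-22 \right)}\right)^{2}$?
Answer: $3575881$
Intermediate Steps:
$M{\left(t,l \right)} = 8 - 16 l t$ ($M{\left(t,l \right)} = - 16 t l + 8 = - 16 l t + 8 = 8 - 16 l t$)
$\left(213 + M{\left(-6,-22 \right)}\right)^{2} = \left(213 + \left(8 - \left(-352\right) \left(-6\right)\right)\right)^{2} = \left(213 + \left(8 - 2112\right)\right)^{2} = \left(213 - 2104\right)^{2} = \left(-1891\right)^{2} = 3575881$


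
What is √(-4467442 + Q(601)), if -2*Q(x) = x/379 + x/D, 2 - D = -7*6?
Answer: I*√1242348490830766/16676 ≈ 2113.6*I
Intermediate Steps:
D = 44 (D = 2 - (-7)*6 = 2 - 1*(-42) = 2 + 42 = 44)
Q(x) = -423*x/33352 (Q(x) = -(x/379 + x/44)/2 = -423*x/33352)
√(-4467442 + Q(601)) = √(-4467442 - 423/33352*601) = √(-4467442 - 254223/33352) = √(-148998379807/33352) = I*√1242348490830766/16676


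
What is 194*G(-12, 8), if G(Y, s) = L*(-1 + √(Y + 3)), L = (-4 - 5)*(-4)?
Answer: -6984 + 20952*I ≈ -6984.0 + 20952.0*I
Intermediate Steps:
L = 36 (L = -9*(-4) = 36)
G(Y, s) = -36 + 36*√(3 + Y) (G(Y, s) = 36*(-1 + √(Y + 3)) = 36*(-1 + √(3 + Y)) = -36 + 36*√(3 + Y))
194*G(-12, 8) = 194*(-36 + 36*√(3 - 12)) = 194*(-36 + 36*√(-9)) = 194*(-36 + 36*(3*I)) = 194*(-36 + 108*I) = -6984 + 20952*I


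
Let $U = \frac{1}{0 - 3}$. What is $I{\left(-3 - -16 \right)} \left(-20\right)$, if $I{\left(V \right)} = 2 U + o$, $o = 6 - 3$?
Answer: $- \frac{140}{3} \approx -46.667$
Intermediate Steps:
$o = 3$ ($o = 6 - 3 = 3$)
$U = - \frac{1}{3}$ ($U = \frac{1}{-3} = - \frac{1}{3} \approx -0.33333$)
$I{\left(V \right)} = \frac{7}{3}$ ($I{\left(V \right)} = 2 \left(- \frac{1}{3}\right) + 3 = - \frac{2}{3} + 3 = \frac{7}{3}$)
$I{\left(-3 - -16 \right)} \left(-20\right) = \frac{7}{3} \left(-20\right) = - \frac{140}{3}$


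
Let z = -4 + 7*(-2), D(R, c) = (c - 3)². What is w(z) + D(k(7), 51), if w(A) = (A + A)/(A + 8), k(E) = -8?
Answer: 11538/5 ≈ 2307.6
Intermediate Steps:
D(R, c) = (-3 + c)²
z = -18 (z = -4 - 14 = -18)
w(A) = 2*A/(8 + A) (w(A) = (2*A)/(8 + A) = 2*A/(8 + A))
w(z) + D(k(7), 51) = 2*(-18)/(8 - 18) + (-3 + 51)² = 2*(-18)/(-10) + 48² = 2*(-18)*(-⅒) + 2304 = 18/5 + 2304 = 11538/5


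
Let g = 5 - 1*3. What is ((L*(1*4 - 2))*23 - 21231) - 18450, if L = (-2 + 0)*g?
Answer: -39865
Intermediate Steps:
g = 2 (g = 5 - 3 = 2)
L = -4 (L = (-2 + 0)*2 = -2*2 = -4)
((L*(1*4 - 2))*23 - 21231) - 18450 = (-4*(1*4 - 2)*23 - 21231) - 18450 = (-4*(4 - 2)*23 - 21231) - 18450 = (-4*2*23 - 21231) - 18450 = (-8*23 - 21231) - 18450 = (-184 - 21231) - 18450 = -21415 - 18450 = -39865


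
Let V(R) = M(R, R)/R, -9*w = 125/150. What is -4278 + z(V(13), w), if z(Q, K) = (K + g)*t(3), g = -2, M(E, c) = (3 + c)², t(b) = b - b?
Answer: -4278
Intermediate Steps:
t(b) = 0
w = -5/54 (w = -125/(9*150) = -⅑*⅚ = -5/54 ≈ -0.092593)
V(R) = (3 + R)²/R
z(Q, K) = 0 (z(Q, K) = (K - 2)*0 = (-2 + K)*0 = 0)
-4278 + z(V(13), w) = -4278 + 0 = -4278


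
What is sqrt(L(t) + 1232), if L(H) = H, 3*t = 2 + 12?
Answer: sqrt(11130)/3 ≈ 35.166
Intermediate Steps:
t = 14/3 (t = (2 + 12)/3 = (1/3)*14 = 14/3 ≈ 4.6667)
sqrt(L(t) + 1232) = sqrt(14/3 + 1232) = sqrt(3710/3) = sqrt(11130)/3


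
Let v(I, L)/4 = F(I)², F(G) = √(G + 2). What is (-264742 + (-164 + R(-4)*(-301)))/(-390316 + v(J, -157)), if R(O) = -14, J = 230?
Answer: 65173/97347 ≈ 0.66949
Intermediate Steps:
F(G) = √(2 + G)
v(I, L) = 8 + 4*I (v(I, L) = 4*(√(2 + I))² = 4*(2 + I) = 8 + 4*I)
(-264742 + (-164 + R(-4)*(-301)))/(-390316 + v(J, -157)) = (-264742 + (-164 - 14*(-301)))/(-390316 + (8 + 4*230)) = (-264742 + (-164 + 4214))/(-390316 + (8 + 920)) = (-264742 + 4050)/(-390316 + 928) = -260692/(-389388) = -260692*(-1/389388) = 65173/97347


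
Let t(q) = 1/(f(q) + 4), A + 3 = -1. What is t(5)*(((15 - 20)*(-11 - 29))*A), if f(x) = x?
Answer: -800/9 ≈ -88.889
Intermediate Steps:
A = -4 (A = -3 - 1 = -4)
t(q) = 1/(4 + q) (t(q) = 1/(q + 4) = 1/(4 + q))
t(5)*(((15 - 20)*(-11 - 29))*A) = (((15 - 20)*(-11 - 29))*(-4))/(4 + 5) = (-5*(-40)*(-4))/9 = (200*(-4))/9 = (⅑)*(-800) = -800/9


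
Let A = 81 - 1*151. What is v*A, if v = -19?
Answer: 1330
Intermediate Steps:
A = -70 (A = 81 - 151 = -70)
v*A = -19*(-70) = 1330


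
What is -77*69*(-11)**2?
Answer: -642873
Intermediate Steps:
-77*69*(-11)**2 = -5313*121 = -642873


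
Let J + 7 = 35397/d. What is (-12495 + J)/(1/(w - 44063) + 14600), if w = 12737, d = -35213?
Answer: -599645455926/700217546069 ≈ -0.85637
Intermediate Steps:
J = -12256/1531 (J = -7 + 35397/(-35213) = -7 + 35397*(-1/35213) = -7 - 1539/1531 = -12256/1531 ≈ -8.0052)
(-12495 + J)/(1/(w - 44063) + 14600) = (-12495 - 12256/1531)/(1/(12737 - 44063) + 14600) = -19142101/(1531*(1/(-31326) + 14600)) = -19142101/(1531*(-1/31326 + 14600)) = -19142101/(1531*457359599/31326) = -19142101/1531*31326/457359599 = -599645455926/700217546069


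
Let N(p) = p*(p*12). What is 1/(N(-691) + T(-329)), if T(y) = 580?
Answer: 1/5730352 ≈ 1.7451e-7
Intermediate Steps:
N(p) = 12*p² (N(p) = p*(12*p) = 12*p²)
1/(N(-691) + T(-329)) = 1/(12*(-691)² + 580) = 1/(12*477481 + 580) = 1/(5729772 + 580) = 1/5730352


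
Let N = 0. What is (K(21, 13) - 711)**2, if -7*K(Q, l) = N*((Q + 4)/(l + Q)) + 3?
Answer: 24800400/49 ≈ 5.0613e+5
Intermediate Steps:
K(Q, l) = -3/7 (K(Q, l) = -(0*((Q + 4)/(l + Q)) + 3)/7 = -(0*((4 + Q)/(Q + l)) + 3)/7 = -(0 + 3)/7 = -1/7*3 = -3/7)
(K(21, 13) - 711)**2 = (-3/7 - 711)**2 = (-4980/7)**2 = 24800400/49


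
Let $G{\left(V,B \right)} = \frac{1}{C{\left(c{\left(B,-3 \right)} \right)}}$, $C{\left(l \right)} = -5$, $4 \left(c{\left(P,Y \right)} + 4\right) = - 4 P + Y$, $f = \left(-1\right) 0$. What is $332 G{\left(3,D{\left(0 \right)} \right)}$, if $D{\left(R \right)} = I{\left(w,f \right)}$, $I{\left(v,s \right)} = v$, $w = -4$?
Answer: $- \frac{332}{5} \approx -66.4$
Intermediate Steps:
$f = 0$
$c{\left(P,Y \right)} = -4 - P + \frac{Y}{4}$ ($c{\left(P,Y \right)} = -4 + \frac{- 4 P + Y}{4} = -4 + \frac{Y - 4 P}{4} = -4 - \left(P - \frac{Y}{4}\right) = -4 - P + \frac{Y}{4}$)
$D{\left(R \right)} = -4$
$G{\left(V,B \right)} = - \frac{1}{5}$ ($G{\left(V,B \right)} = \frac{1}{-5} = - \frac{1}{5}$)
$332 G{\left(3,D{\left(0 \right)} \right)} = 332 \left(- \frac{1}{5}\right) = - \frac{332}{5}$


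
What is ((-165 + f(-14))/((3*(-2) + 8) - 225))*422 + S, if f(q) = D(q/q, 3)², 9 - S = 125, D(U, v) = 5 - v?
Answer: 42074/223 ≈ 188.67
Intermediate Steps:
S = -116 (S = 9 - 1*125 = 9 - 125 = -116)
f(q) = 4 (f(q) = (5 - 1*3)² = (5 - 3)² = 2² = 4)
((-165 + f(-14))/((3*(-2) + 8) - 225))*422 + S = ((-165 + 4)/((3*(-2) + 8) - 225))*422 - 116 = -161/((-6 + 8) - 225)*422 - 116 = -161/(2 - 225)*422 - 116 = -161/(-223)*422 - 116 = -161*(-1/223)*422 - 116 = (161/223)*422 - 116 = 67942/223 - 116 = 42074/223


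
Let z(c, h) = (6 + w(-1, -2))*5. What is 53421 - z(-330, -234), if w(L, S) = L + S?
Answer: 53406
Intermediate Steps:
z(c, h) = 15 (z(c, h) = (6 + (-1 - 2))*5 = (6 - 3)*5 = 3*5 = 15)
53421 - z(-330, -234) = 53421 - 1*15 = 53421 - 15 = 53406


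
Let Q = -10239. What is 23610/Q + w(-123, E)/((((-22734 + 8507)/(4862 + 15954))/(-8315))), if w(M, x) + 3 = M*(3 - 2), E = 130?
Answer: -74433256398010/48556751 ≈ -1.5329e+6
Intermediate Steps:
w(M, x) = -3 + M (w(M, x) = -3 + M*(3 - 2) = -3 + M*1 = -3 + M)
23610/Q + w(-123, E)/((((-22734 + 8507)/(4862 + 15954))/(-8315))) = 23610/(-10239) + (-3 - 123)/((((-22734 + 8507)/(4862 + 15954))/(-8315))) = 23610*(-1/10239) - 126/(-14227/20816*(-1/8315)) = -7870/3413 - 126/(-14227*1/20816*(-1/8315)) = -7870/3413 - 126/((-14227/20816*(-1/8315))) = -7870/3413 - 126/14227/173085040 = -7870/3413 - 126*173085040/14227 = -7870/3413 - 21808715040/14227 = -74433256398010/48556751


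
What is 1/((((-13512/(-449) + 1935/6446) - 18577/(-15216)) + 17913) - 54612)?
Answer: -22019484432/807396921685153 ≈ -2.7272e-5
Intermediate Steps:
1/((((-13512/(-449) + 1935/6446) - 18577/(-15216)) + 17913) - 54612) = 1/((((-13512*(-1/449) + 1935*(1/6446)) - 18577*(-1/15216)) + 17913) - 54612) = 1/((((13512/449 + 1935/6446) + 18577/15216) + 17913) - 54612) = 1/(((87967167/2894254 + 18577/15216) + 17913) - 54612) = 1/((696137484815/22019484432 + 17913) - 54612) = 1/(395131162115231/22019484432 - 54612) = 1/(-807396921685153/22019484432) = -22019484432/807396921685153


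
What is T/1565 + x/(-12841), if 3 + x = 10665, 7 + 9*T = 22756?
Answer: 47315213/60288495 ≈ 0.78481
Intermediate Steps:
T = 7583/3 (T = -7/9 + (⅑)*22756 = -7/9 + 22756/9 = 7583/3 ≈ 2527.7)
x = 10662 (x = -3 + 10665 = 10662)
T/1565 + x/(-12841) = (7583/3)/1565 + 10662/(-12841) = (7583/3)*(1/1565) + 10662*(-1/12841) = 7583/4695 - 10662/12841 = 47315213/60288495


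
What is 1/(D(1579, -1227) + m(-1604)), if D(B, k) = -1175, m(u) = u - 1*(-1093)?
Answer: -1/1686 ≈ -0.00059312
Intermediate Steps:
m(u) = 1093 + u (m(u) = u + 1093 = 1093 + u)
1/(D(1579, -1227) + m(-1604)) = 1/(-1175 + (1093 - 1604)) = 1/(-1175 - 511) = 1/(-1686) = -1/1686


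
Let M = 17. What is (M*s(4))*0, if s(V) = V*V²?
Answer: 0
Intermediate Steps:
s(V) = V³
(M*s(4))*0 = (17*4³)*0 = (17*64)*0 = 1088*0 = 0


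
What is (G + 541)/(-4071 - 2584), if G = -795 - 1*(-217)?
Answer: 37/6655 ≈ 0.0055597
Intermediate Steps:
G = -578 (G = -795 + 217 = -578)
(G + 541)/(-4071 - 2584) = (-578 + 541)/(-4071 - 2584) = -37/(-6655) = -37*(-1/6655) = 37/6655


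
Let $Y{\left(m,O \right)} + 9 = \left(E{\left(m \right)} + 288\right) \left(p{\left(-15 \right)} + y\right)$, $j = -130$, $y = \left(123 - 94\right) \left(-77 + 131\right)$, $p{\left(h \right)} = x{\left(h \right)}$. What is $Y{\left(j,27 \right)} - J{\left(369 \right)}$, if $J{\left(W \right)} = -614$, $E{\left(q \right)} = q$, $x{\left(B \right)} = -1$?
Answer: $247875$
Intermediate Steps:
$p{\left(h \right)} = -1$
$y = 1566$ ($y = 29 \cdot 54 = 1566$)
$Y{\left(m,O \right)} = 450711 + 1565 m$ ($Y{\left(m,O \right)} = -9 + \left(m + 288\right) \left(-1 + 1566\right) = -9 + \left(288 + m\right) 1565 = -9 + \left(450720 + 1565 m\right) = 450711 + 1565 m$)
$Y{\left(j,27 \right)} - J{\left(369 \right)} = \left(450711 + 1565 \left(-130\right)\right) - -614 = \left(450711 - 203450\right) + 614 = 247261 + 614 = 247875$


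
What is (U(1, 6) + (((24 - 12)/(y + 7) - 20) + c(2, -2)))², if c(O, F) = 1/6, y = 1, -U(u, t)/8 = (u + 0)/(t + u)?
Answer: 167281/441 ≈ 379.32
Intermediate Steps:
U(u, t) = -8*u/(t + u) (U(u, t) = -8*(u + 0)/(t + u) = -8*u/(t + u))
c(O, F) = ⅙
(U(1, 6) + (((24 - 12)/(y + 7) - 20) + c(2, -2)))² = (-8*1/(6 + 1) + (((24 - 12)/(1 + 7) - 20) + ⅙))² = (-8*1/7 + ((12/8 - 20) + ⅙))² = (-8*1*⅐ + ((12*(⅛) - 20) + ⅙))² = (-8/7 + ((3/2 - 20) + ⅙))² = (-8/7 + (-37/2 + ⅙))² = (-8/7 - 55/3)² = (-409/21)² = 167281/441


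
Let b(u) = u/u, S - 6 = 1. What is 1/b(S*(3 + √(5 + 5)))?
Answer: 1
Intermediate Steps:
S = 7 (S = 6 + 1 = 7)
b(u) = 1
1/b(S*(3 + √(5 + 5))) = 1/1 = 1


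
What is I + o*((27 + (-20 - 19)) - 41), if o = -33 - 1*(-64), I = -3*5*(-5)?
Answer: -1568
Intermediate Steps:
I = 75 (I = -15*(-5) = 75)
o = 31 (o = -33 + 64 = 31)
I + o*((27 + (-20 - 19)) - 41) = 75 + 31*((27 + (-20 - 19)) - 41) = 75 + 31*((27 - 39) - 41) = 75 + 31*(-12 - 41) = 75 + 31*(-53) = 75 - 1643 = -1568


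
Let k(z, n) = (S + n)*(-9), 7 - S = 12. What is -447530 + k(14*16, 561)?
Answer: -452534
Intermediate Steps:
S = -5 (S = 7 - 1*12 = 7 - 12 = -5)
k(z, n) = 45 - 9*n (k(z, n) = (-5 + n)*(-9) = 45 - 9*n)
-447530 + k(14*16, 561) = -447530 + (45 - 9*561) = -447530 + (45 - 5049) = -447530 - 5004 = -452534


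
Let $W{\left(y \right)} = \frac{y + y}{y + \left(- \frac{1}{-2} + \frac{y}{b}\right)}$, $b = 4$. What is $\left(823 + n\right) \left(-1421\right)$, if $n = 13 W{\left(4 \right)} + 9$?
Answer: $- \frac{13300560}{11} \approx -1.2091 \cdot 10^{6}$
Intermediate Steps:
$W{\left(y \right)} = \frac{2 y}{\frac{1}{2} + \frac{5 y}{4}}$ ($W{\left(y \right)} = \frac{y + y}{y + \left(- \frac{1}{-2} + \frac{y}{4}\right)} = \frac{2 y}{y + \left(\left(-1\right) \left(- \frac{1}{2}\right) + y \frac{1}{4}\right)} = \frac{2 y}{y + \left(\frac{1}{2} + \frac{y}{4}\right)} = \frac{2 y}{\frac{1}{2} + \frac{5 y}{4}}$)
$n = \frac{307}{11}$ ($n = 13 \cdot 8 \cdot 4 \frac{1}{2 + 5 \cdot 4} + 9 = 13 \cdot 8 \cdot 4 \frac{1}{2 + 20} + 9 = 13 \cdot 8 \cdot 4 \cdot \frac{1}{22} + 9 = 13 \cdot \frac{16}{11} + 9 = \frac{208}{11} + 9 = \frac{307}{11} \approx 27.909$)
$\left(823 + n\right) \left(-1421\right) = \left(823 + \frac{307}{11}\right) \left(-1421\right) = \frac{9360}{11} \left(-1421\right) = - \frac{13300560}{11}$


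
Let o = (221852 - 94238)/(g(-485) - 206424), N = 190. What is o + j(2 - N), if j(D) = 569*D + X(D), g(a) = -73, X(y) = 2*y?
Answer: -22167167570/206497 ≈ -1.0735e+5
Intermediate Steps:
o = -127614/206497 (o = (221852 - 94238)/(-73 - 206424) = 127614/(-206497) = 127614*(-1/206497) = -127614/206497 ≈ -0.61799)
j(D) = 571*D (j(D) = 569*D + 2*D = 571*D)
o + j(2 - N) = -127614/206497 + 571*(2 - 1*190) = -127614/206497 + 571*(2 - 190) = -127614/206497 + 571*(-188) = -127614/206497 - 107348 = -22167167570/206497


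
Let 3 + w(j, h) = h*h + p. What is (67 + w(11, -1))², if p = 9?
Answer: 5476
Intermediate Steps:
w(j, h) = 6 + h² (w(j, h) = -3 + (h*h + 9) = -3 + (h² + 9) = -3 + (9 + h²) = 6 + h²)
(67 + w(11, -1))² = (67 + (6 + (-1)²))² = (67 + (6 + 1))² = (67 + 7)² = 74² = 5476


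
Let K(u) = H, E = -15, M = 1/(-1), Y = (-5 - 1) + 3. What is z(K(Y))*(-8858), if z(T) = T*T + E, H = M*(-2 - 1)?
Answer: 53148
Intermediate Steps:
Y = -3 (Y = -6 + 3 = -3)
M = -1
H = 3 (H = -(-2 - 1) = -1*(-3) = 3)
K(u) = 3
z(T) = -15 + T**2 (z(T) = T*T - 15 = T**2 - 15 = -15 + T**2)
z(K(Y))*(-8858) = (-15 + 3**2)*(-8858) = (-15 + 9)*(-8858) = -6*(-8858) = 53148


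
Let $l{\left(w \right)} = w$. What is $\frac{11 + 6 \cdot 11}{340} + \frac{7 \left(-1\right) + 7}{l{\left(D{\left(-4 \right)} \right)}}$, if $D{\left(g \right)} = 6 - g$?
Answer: $\frac{77}{340} \approx 0.22647$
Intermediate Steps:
$\frac{11 + 6 \cdot 11}{340} + \frac{7 \left(-1\right) + 7}{l{\left(D{\left(-4 \right)} \right)}} = \frac{11 + 6 \cdot 11}{340} + \frac{7 \left(-1\right) + 7}{6 - -4} = \left(11 + 66\right) \frac{1}{340} + \frac{-7 + 7}{6 + 4} = 77 \cdot \frac{1}{340} + \frac{0}{10} = \frac{77}{340} + 0 \cdot \frac{1}{10} = \frac{77}{340} + 0 = \frac{77}{340}$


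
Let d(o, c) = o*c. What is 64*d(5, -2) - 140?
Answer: -780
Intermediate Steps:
d(o, c) = c*o
64*d(5, -2) - 140 = 64*(-2*5) - 140 = 64*(-10) - 140 = -640 - 140 = -780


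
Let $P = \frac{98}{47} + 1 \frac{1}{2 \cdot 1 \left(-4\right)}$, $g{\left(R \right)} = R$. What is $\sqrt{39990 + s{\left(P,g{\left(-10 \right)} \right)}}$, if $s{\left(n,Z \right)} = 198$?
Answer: $2 \sqrt{10047} \approx 200.47$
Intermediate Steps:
$P = \frac{737}{376}$ ($P = 98 \cdot \frac{1}{47} + 1 \frac{1}{2 \left(-4\right)} = \frac{98}{47} + 1 \frac{1}{-8} = \frac{98}{47} + 1 \left(- \frac{1}{8}\right) = \frac{98}{47} - \frac{1}{8} = \frac{737}{376} \approx 1.9601$)
$\sqrt{39990 + s{\left(P,g{\left(-10 \right)} \right)}} = \sqrt{39990 + 198} = \sqrt{40188} = 2 \sqrt{10047}$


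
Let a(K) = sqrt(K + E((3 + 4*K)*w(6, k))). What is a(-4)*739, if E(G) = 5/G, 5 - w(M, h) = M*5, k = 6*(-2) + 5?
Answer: 739*I*sqrt(16835)/65 ≈ 1475.2*I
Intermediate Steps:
k = -7 (k = -12 + 5 = -7)
w(M, h) = 5 - 5*M (w(M, h) = 5 - M*5 = 5 - 5*M)
a(K) = sqrt(K + 5/(-75 - 100*K)) (a(K) = sqrt(K + 5/(((3 + 4*K)*(5 - 5*6)))) = sqrt(K + 5/(((3 + 4*K)*(5 - 30)))) = sqrt(K + 5/(((3 + 4*K)*(-25)))) = sqrt(K + 5/(-75 - 100*K)))
a(-4)*739 = sqrt(-4 - 5/(75 + 100*(-4)))*739 = sqrt(-4 - 5/(75 - 400))*739 = sqrt(-4 - 5/(-325))*739 = sqrt(-4 - 5*(-1/325))*739 = sqrt(-4 + 1/65)*739 = sqrt(-259/65)*739 = (I*sqrt(16835)/65)*739 = 739*I*sqrt(16835)/65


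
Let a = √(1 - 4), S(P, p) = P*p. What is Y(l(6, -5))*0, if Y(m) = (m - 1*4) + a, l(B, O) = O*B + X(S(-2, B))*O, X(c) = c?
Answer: 0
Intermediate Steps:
l(B, O) = -B*O (l(B, O) = O*B + (-2*B)*O = B*O - 2*B*O = -B*O)
a = I*√3 (a = √(-3) = I*√3 ≈ 1.732*I)
Y(m) = -4 + m + I*√3 (Y(m) = (m - 1*4) + I*√3 = (m - 4) + I*√3 = (-4 + m) + I*√3 = -4 + m + I*√3)
Y(l(6, -5))*0 = (-4 - 1*6*(-5) + I*√3)*0 = (-4 + 30 + I*√3)*0 = (26 + I*√3)*0 = 0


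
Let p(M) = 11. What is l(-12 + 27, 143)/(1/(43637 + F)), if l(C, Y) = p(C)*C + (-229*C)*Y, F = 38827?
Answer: -40493122560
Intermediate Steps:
l(C, Y) = 11*C - 229*C*Y (l(C, Y) = 11*C + (-229*C)*Y = 11*C - 229*C*Y)
l(-12 + 27, 143)/(1/(43637 + F)) = ((-12 + 27)*(11 - 229*143))/(1/(43637 + 38827)) = (15*(11 - 32747))/(1/82464) = (15*(-32736))/(1/82464) = -491040*82464 = -40493122560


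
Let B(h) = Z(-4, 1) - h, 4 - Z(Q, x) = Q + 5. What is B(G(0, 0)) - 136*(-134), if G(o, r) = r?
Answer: 18227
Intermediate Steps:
Z(Q, x) = -1 - Q (Z(Q, x) = 4 - (Q + 5) = 4 - (5 + Q) = 4 + (-5 - Q) = -1 - Q)
B(h) = 3 - h (B(h) = (-1 - 1*(-4)) - h = (-1 + 4) - h = 3 - h)
B(G(0, 0)) - 136*(-134) = (3 - 1*0) - 136*(-134) = (3 + 0) + 18224 = 3 + 18224 = 18227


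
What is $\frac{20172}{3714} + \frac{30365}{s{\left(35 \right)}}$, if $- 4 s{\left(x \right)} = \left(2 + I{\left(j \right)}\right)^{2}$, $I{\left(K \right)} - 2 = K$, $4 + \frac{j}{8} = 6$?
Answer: $- \frac{3691947}{12380} \approx -298.22$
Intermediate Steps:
$j = 16$ ($j = -32 + 8 \cdot 6 = -32 + 48 = 16$)
$I{\left(K \right)} = 2 + K$
$s{\left(x \right)} = -100$ ($s{\left(x \right)} = - \frac{\left(2 + \left(2 + 16\right)\right)^{2}}{4} = - \frac{\left(2 + 18\right)^{2}}{4} = - \frac{20^{2}}{4} = \left(- \frac{1}{4}\right) 400 = -100$)
$\frac{20172}{3714} + \frac{30365}{s{\left(35 \right)}} = \frac{20172}{3714} + \frac{30365}{-100} = 20172 \cdot \frac{1}{3714} + 30365 \left(- \frac{1}{100}\right) = \frac{3362}{619} - \frac{6073}{20} = - \frac{3691947}{12380}$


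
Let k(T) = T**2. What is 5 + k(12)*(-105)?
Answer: -15115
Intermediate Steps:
5 + k(12)*(-105) = 5 + 12**2*(-105) = 5 + 144*(-105) = 5 - 15120 = -15115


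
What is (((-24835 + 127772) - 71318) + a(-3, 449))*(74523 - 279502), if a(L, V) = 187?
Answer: -6519562074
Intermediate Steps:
(((-24835 + 127772) - 71318) + a(-3, 449))*(74523 - 279502) = (((-24835 + 127772) - 71318) + 187)*(74523 - 279502) = ((102937 - 71318) + 187)*(-204979) = (31619 + 187)*(-204979) = 31806*(-204979) = -6519562074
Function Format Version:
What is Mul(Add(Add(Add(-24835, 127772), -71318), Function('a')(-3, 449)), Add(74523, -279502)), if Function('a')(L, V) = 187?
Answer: -6519562074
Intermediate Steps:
Mul(Add(Add(Add(-24835, 127772), -71318), Function('a')(-3, 449)), Add(74523, -279502)) = Mul(Add(Add(Add(-24835, 127772), -71318), 187), Add(74523, -279502)) = Mul(Add(Add(102937, -71318), 187), -204979) = Mul(Add(31619, 187), -204979) = Mul(31806, -204979) = -6519562074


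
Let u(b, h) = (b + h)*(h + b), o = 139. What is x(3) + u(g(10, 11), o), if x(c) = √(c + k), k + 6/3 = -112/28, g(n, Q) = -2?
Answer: 18769 + I*√3 ≈ 18769.0 + 1.732*I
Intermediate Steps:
k = -6 (k = -2 - 112/28 = -2 - 112*1/28 = -2 - 4 = -6)
u(b, h) = (b + h)² (u(b, h) = (b + h)*(b + h) = (b + h)²)
x(c) = √(-6 + c) (x(c) = √(c - 6) = √(-6 + c))
x(3) + u(g(10, 11), o) = √(-6 + 3) + (-2 + 139)² = √(-3) + 137² = I*√3 + 18769 = 18769 + I*√3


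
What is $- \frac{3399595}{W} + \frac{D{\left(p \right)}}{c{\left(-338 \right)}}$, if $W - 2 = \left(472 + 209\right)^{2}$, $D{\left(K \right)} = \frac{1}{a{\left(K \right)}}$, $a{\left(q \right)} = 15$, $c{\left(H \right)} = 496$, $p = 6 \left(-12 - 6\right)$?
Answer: $- \frac{25292523037}{3450396720} \approx -7.3303$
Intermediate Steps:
$p = -108$ ($p = 6 \left(-18\right) = -108$)
$D{\left(K \right)} = \frac{1}{15}$
$W = 463763$ ($W = 2 + \left(472 + 209\right)^{2} = 2 + 681^{2} = 2 + 463761 = 463763$)
$- \frac{3399595}{W} + \frac{D{\left(p \right)}}{c{\left(-338 \right)}} = - \frac{3399595}{463763} + \frac{1}{15 \cdot 496} = \left(-3399595\right) \frac{1}{463763} + \frac{1}{15} \cdot \frac{1}{496} = - \frac{3399595}{463763} + \frac{1}{7440} = - \frac{25292523037}{3450396720}$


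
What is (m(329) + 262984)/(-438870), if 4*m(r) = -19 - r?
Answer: -262897/438870 ≈ -0.59903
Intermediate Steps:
m(r) = -19/4 - r/4 (m(r) = (-19 - r)/4 = -19/4 - r/4)
(m(329) + 262984)/(-438870) = ((-19/4 - 1/4*329) + 262984)/(-438870) = ((-19/4 - 329/4) + 262984)*(-1/438870) = (-87 + 262984)*(-1/438870) = 262897*(-1/438870) = -262897/438870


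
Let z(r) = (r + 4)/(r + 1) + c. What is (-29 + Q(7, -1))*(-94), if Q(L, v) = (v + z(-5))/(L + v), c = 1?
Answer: 32665/12 ≈ 2722.1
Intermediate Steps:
z(r) = 1 + (4 + r)/(1 + r) (z(r) = (r + 4)/(r + 1) + 1 = (4 + r)/(1 + r) + 1 = 1 + (4 + r)/(1 + r))
Q(L, v) = (5/4 + v)/(L + v) (Q(L, v) = (v + (5 + 2*(-5))/(1 - 5))/(L + v) = (v + (5 - 10)/(-4))/(L + v) = (v - ¼*(-5))/(L + v) = (v + 5/4)/(L + v) = (5/4 + v)/(L + v))
(-29 + Q(7, -1))*(-94) = (-29 + (5/4 - 1)/(7 - 1))*(-94) = (-29 + (¼)/6)*(-94) = (-29 + (⅙)*(¼))*(-94) = (-29 + 1/24)*(-94) = -695/24*(-94) = 32665/12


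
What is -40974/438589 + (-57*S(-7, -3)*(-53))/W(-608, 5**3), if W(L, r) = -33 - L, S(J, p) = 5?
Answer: 1320265359/50437735 ≈ 26.176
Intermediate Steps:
-40974/438589 + (-57*S(-7, -3)*(-53))/W(-608, 5**3) = -40974/438589 + (-57*5*(-53))/(-33 - 1*(-608)) = -40974*1/438589 + (-285*(-53))/(-33 + 608) = -40974/438589 + 15105/575 = -40974/438589 + 15105*(1/575) = -40974/438589 + 3021/115 = 1320265359/50437735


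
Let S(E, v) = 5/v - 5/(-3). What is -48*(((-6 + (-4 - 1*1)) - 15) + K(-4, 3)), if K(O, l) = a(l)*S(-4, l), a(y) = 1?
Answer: 1088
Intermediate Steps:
S(E, v) = 5/3 + 5/v (S(E, v) = 5/v - 5*(-⅓) = 5/v + 5/3 = 5/3 + 5/v)
K(O, l) = 5/3 + 5/l (K(O, l) = 1*(5/3 + 5/l) = 5/3 + 5/l)
-48*(((-6 + (-4 - 1*1)) - 15) + K(-4, 3)) = -48*(((-6 + (-4 - 1*1)) - 15) + (5/3 + 5/3)) = -48*(((-6 + (-4 - 1)) - 15) + (5/3 + 5*(⅓))) = -48*(((-6 - 5) - 15) + (5/3 + 5/3)) = -48*((-11 - 15) + 10/3) = -48*(-26 + 10/3) = -48*(-68/3) = 1088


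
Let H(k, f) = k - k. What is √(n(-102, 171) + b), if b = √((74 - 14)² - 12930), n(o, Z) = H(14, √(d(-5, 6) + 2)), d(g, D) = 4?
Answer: 9330^(¼)*√I ≈ 6.9495 + 6.9495*I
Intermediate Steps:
H(k, f) = 0
n(o, Z) = 0
b = I*√9330 (b = √(60² - 12930) = √(3600 - 12930) = √(-9330) = I*√9330 ≈ 96.592*I)
√(n(-102, 171) + b) = √(0 + I*√9330) = √(I*√9330) = 9330^(¼)*√I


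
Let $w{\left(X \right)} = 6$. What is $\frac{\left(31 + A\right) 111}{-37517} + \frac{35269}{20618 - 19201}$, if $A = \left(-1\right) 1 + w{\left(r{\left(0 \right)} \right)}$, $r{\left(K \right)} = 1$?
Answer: $\frac{101348057}{4089353} \approx 24.783$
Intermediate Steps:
$A = 5$ ($A = \left(-1\right) 1 + 6 = -1 + 6 = 5$)
$\frac{\left(31 + A\right) 111}{-37517} + \frac{35269}{20618 - 19201} = \frac{\left(31 + 5\right) 111}{-37517} + \frac{35269}{20618 - 19201} = 36 \cdot 111 \left(- \frac{1}{37517}\right) + \frac{35269}{20618 - 19201} = 3996 \left(- \frac{1}{37517}\right) + \frac{35269}{1417} = - \frac{3996}{37517} + 35269 \cdot \frac{1}{1417} = - \frac{3996}{37517} + \frac{2713}{109} = \frac{101348057}{4089353}$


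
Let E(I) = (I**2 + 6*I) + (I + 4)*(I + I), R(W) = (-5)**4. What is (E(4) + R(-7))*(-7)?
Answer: -5103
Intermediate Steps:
R(W) = 625
E(I) = I**2 + 6*I + 2*I*(4 + I) (E(I) = (I**2 + 6*I) + (4 + I)*(2*I) = (I**2 + 6*I) + 2*I*(4 + I) = I**2 + 6*I + 2*I*(4 + I))
(E(4) + R(-7))*(-7) = (4*(14 + 3*4) + 625)*(-7) = (4*(14 + 12) + 625)*(-7) = (4*26 + 625)*(-7) = (104 + 625)*(-7) = 729*(-7) = -5103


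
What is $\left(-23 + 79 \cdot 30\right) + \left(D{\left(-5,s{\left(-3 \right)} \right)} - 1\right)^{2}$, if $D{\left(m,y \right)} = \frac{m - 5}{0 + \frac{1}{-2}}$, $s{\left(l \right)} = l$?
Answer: $2708$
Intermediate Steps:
$D{\left(m,y \right)} = 10 - 2 m$ ($D{\left(m,y \right)} = \frac{-5 + m}{0 - \frac{1}{2}} = \frac{-5 + m}{- \frac{1}{2}} = \left(-5 + m\right) \left(-2\right) = 10 - 2 m$)
$\left(-23 + 79 \cdot 30\right) + \left(D{\left(-5,s{\left(-3 \right)} \right)} - 1\right)^{2} = \left(-23 + 79 \cdot 30\right) + \left(\left(10 - -10\right) - 1\right)^{2} = \left(-23 + 2370\right) + \left(\left(10 + 10\right) - 1\right)^{2} = 2347 + \left(20 - 1\right)^{2} = 2347 + 19^{2} = 2347 + 361 = 2708$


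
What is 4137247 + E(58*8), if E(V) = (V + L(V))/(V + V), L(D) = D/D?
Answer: 3839365681/928 ≈ 4.1372e+6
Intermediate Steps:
L(D) = 1
E(V) = (1 + V)/(2*V) (E(V) = (V + 1)/(V + V) = (1 + V)/((2*V)) = (1 + V)*(1/(2*V)) = (1 + V)/(2*V))
4137247 + E(58*8) = 4137247 + (1 + 58*8)/(2*((58*8))) = 4137247 + (½)*(1 + 464)/464 = 4137247 + (½)*(1/464)*465 = 4137247 + 465/928 = 3839365681/928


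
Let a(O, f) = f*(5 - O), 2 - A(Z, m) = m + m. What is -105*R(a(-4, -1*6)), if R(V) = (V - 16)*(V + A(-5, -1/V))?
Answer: -3442250/9 ≈ -3.8247e+5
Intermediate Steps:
A(Z, m) = 2 - 2*m (A(Z, m) = 2 - (m + m) = 2 - 2*m)
R(V) = (-16 + V)*(2 + V + 2/V) (R(V) = (V - 16)*(V + (2 - (-2)/V)) = (-16 + V)*(V + (2 + 2/V)) = (-16 + V)*(2 + V + 2/V))
-105*R(a(-4, -1*6)) = -105*(-30 + ((-1*6)*(5 - 1*(-4)))**2 - 32*(-1/(6*(5 - 1*(-4)))) - 14*(-1*6)*(5 - 1*(-4))) = -105*(-30 + (-6*(5 + 4))**2 - 32*(-1/(6*(5 + 4))) - (-84)*(5 + 4)) = -105*(-30 + (-6*9)**2 - 32/((-6*9)) - (-84)*9) = -105*(-30 + (-54)**2 - 32/(-54) - 14*(-54)) = -105*(-30 + 2916 - 32*(-1/54) + 756) = -105*(-30 + 2916 + 16/27 + 756) = -105*98350/27 = -3442250/9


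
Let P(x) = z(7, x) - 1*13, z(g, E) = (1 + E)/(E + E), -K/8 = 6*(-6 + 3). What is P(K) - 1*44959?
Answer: -12951791/288 ≈ -44972.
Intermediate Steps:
K = 144 (K = -48*(-6 + 3) = -48*(-3) = -8*(-18) = 144)
z(g, E) = (1 + E)/(2*E) (z(g, E) = (1 + E)/((2*E)) = (1 + E)*(1/(2*E)) = (1 + E)/(2*E))
P(x) = -13 + (1 + x)/(2*x) (P(x) = (1 + x)/(2*x) - 1*13 = (1 + x)/(2*x) - 13 = -13 + (1 + x)/(2*x))
P(K) - 1*44959 = (1/2)*(1 - 25*144)/144 - 1*44959 = (1/2)*(1/144)*(1 - 3600) - 44959 = (1/2)*(1/144)*(-3599) - 44959 = -3599/288 - 44959 = -12951791/288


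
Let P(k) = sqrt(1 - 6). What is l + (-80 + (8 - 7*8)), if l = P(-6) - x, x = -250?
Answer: 122 + I*sqrt(5) ≈ 122.0 + 2.2361*I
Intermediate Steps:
P(k) = I*sqrt(5) (P(k) = sqrt(-5) = I*sqrt(5))
l = 250 + I*sqrt(5) (l = I*sqrt(5) - 1*(-250) = I*sqrt(5) + 250 = 250 + I*sqrt(5) ≈ 250.0 + 2.2361*I)
l + (-80 + (8 - 7*8)) = (250 + I*sqrt(5)) + (-80 + (8 - 7*8)) = (250 + I*sqrt(5)) + (-80 + (8 - 56)) = (250 + I*sqrt(5)) + (-80 - 48) = (250 + I*sqrt(5)) - 128 = 122 + I*sqrt(5)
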